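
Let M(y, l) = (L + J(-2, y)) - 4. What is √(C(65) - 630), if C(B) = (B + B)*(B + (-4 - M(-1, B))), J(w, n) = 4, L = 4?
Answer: 2*√1695 ≈ 82.341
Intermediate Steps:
M(y, l) = 4 (M(y, l) = (4 + 4) - 4 = 8 - 4 = 4)
C(B) = 2*B*(-8 + B) (C(B) = (B + B)*(B + (-4 - 1*4)) = (2*B)*(B + (-4 - 4)) = (2*B)*(B - 8) = (2*B)*(-8 + B) = 2*B*(-8 + B))
√(C(65) - 630) = √(2*65*(-8 + 65) - 630) = √(2*65*57 - 630) = √(7410 - 630) = √6780 = 2*√1695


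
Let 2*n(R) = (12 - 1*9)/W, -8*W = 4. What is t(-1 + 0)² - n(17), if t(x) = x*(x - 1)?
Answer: 7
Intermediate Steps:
t(x) = x*(-1 + x)
W = -½ (W = -⅛*4 = -½ ≈ -0.50000)
n(R) = -3 (n(R) = ((12 - 1*9)/(-½))/2 = ((12 - 9)*(-2))/2 = (3*(-2))/2 = (½)*(-6) = -3)
t(-1 + 0)² - n(17) = ((-1 + 0)*(-1 + (-1 + 0)))² - 1*(-3) = (-(-1 - 1))² + 3 = (-1*(-2))² + 3 = 2² + 3 = 4 + 3 = 7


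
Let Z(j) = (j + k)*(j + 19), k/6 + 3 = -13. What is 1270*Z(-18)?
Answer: -144780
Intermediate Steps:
k = -96 (k = -18 + 6*(-13) = -18 - 78 = -96)
Z(j) = (-96 + j)*(19 + j) (Z(j) = (j - 96)*(j + 19) = (-96 + j)*(19 + j))
1270*Z(-18) = 1270*(-1824 + (-18)² - 77*(-18)) = 1270*(-1824 + 324 + 1386) = 1270*(-114) = -144780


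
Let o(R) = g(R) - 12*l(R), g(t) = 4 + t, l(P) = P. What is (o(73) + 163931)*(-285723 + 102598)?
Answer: -29873547500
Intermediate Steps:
o(R) = 4 - 11*R (o(R) = (4 + R) - 12*R = 4 - 11*R)
(o(73) + 163931)*(-285723 + 102598) = ((4 - 11*73) + 163931)*(-285723 + 102598) = ((4 - 803) + 163931)*(-183125) = (-799 + 163931)*(-183125) = 163132*(-183125) = -29873547500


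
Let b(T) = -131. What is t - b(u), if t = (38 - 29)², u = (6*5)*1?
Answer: 212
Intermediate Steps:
u = 30 (u = 30*1 = 30)
t = 81 (t = 9² = 81)
t - b(u) = 81 - 1*(-131) = 81 + 131 = 212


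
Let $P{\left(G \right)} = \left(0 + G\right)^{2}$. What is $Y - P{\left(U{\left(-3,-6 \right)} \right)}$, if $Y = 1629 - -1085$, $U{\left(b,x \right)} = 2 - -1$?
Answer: $2705$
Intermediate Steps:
$U{\left(b,x \right)} = 3$ ($U{\left(b,x \right)} = 2 + 1 = 3$)
$P{\left(G \right)} = G^{2}$
$Y = 2714$ ($Y = 1629 + 1085 = 2714$)
$Y - P{\left(U{\left(-3,-6 \right)} \right)} = 2714 - 3^{2} = 2714 - 9 = 2705$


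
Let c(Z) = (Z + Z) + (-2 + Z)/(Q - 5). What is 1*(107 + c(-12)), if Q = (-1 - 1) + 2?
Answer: 429/5 ≈ 85.800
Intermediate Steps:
Q = 0 (Q = -2 + 2 = 0)
c(Z) = ⅖ + 9*Z/5 (c(Z) = (Z + Z) + (-2 + Z)/(0 - 5) = 2*Z + (-2 + Z)/(-5) = 2*Z + (-2 + Z)*(-⅕) = 2*Z + (⅖ - Z/5) = ⅖ + 9*Z/5)
1*(107 + c(-12)) = 1*(107 + (⅖ + (9/5)*(-12))) = 1*(107 + (⅖ - 108/5)) = 1*(107 - 106/5) = 1*(429/5) = 429/5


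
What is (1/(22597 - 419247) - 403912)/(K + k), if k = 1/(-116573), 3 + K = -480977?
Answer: 18676357898036973/22239880523237650 ≈ 0.83977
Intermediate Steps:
K = -480980 (K = -3 - 480977 = -480980)
k = -1/116573 ≈ -8.5783e-6
(1/(22597 - 419247) - 403912)/(K + k) = (1/(22597 - 419247) - 403912)/(-480980 - 1/116573) = (1/(-396650) - 403912)/(-56069281541/116573) = (-1/396650 - 403912)*(-116573/56069281541) = -160211694801/396650*(-116573/56069281541) = 18676357898036973/22239880523237650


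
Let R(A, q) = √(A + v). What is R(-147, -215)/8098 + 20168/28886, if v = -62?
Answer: 10084/14443 + I*√209/8098 ≈ 0.69819 + 0.0017852*I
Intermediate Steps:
R(A, q) = √(-62 + A) (R(A, q) = √(A - 62) = √(-62 + A))
R(-147, -215)/8098 + 20168/28886 = √(-62 - 147)/8098 + 20168/28886 = √(-209)*(1/8098) + 20168*(1/28886) = (I*√209)*(1/8098) + 10084/14443 = I*√209/8098 + 10084/14443 = 10084/14443 + I*√209/8098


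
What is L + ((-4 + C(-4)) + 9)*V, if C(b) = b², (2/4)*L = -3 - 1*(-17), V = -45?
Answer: -917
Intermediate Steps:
L = 28 (L = 2*(-3 - 1*(-17)) = 2*(-3 + 17) = 2*14 = 28)
L + ((-4 + C(-4)) + 9)*V = 28 + ((-4 + (-4)²) + 9)*(-45) = 28 + ((-4 + 16) + 9)*(-45) = 28 + (12 + 9)*(-45) = 28 + 21*(-45) = 28 - 945 = -917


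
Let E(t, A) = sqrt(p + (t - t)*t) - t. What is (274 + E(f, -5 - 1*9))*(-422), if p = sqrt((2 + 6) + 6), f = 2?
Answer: -114784 - 422*14**(1/4) ≈ -1.1560e+5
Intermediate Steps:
p = sqrt(14) (p = sqrt(8 + 6) = sqrt(14) ≈ 3.7417)
E(t, A) = 14**(1/4) - t (E(t, A) = sqrt(sqrt(14) + (t - t)*t) - t = sqrt(sqrt(14) + 0*t) - t = sqrt(sqrt(14) + 0) - t = sqrt(sqrt(14)) - t = 14**(1/4) - t)
(274 + E(f, -5 - 1*9))*(-422) = (274 + (14**(1/4) - 1*2))*(-422) = (274 + (14**(1/4) - 2))*(-422) = (274 + (-2 + 14**(1/4)))*(-422) = (272 + 14**(1/4))*(-422) = -114784 - 422*14**(1/4)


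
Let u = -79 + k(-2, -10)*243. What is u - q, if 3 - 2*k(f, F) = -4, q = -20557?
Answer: 42657/2 ≈ 21329.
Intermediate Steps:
k(f, F) = 7/2 (k(f, F) = 3/2 - ½*(-4) = 3/2 + 2 = 7/2)
u = 1543/2 (u = -79 + (7/2)*243 = -79 + 1701/2 = 1543/2 ≈ 771.50)
u - q = 1543/2 - 1*(-20557) = 1543/2 + 20557 = 42657/2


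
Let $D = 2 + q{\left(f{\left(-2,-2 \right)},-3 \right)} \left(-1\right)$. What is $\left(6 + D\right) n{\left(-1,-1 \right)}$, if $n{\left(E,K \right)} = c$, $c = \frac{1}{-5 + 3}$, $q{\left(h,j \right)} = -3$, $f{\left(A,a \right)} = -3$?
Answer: $- \frac{11}{2} \approx -5.5$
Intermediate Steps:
$c = - \frac{1}{2}$ ($c = \frac{1}{-2} = - \frac{1}{2} \approx -0.5$)
$n{\left(E,K \right)} = - \frac{1}{2}$
$D = 5$ ($D = 2 - -3 = 2 + 3 = 5$)
$\left(6 + D\right) n{\left(-1,-1 \right)} = \left(6 + 5\right) \left(- \frac{1}{2}\right) = 11 \left(- \frac{1}{2}\right) = - \frac{11}{2}$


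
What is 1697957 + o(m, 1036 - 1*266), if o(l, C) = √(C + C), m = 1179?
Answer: 1697957 + 2*√385 ≈ 1.6980e+6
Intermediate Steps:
o(l, C) = √2*√C (o(l, C) = √(2*C) = √2*√C)
1697957 + o(m, 1036 - 1*266) = 1697957 + √2*√(1036 - 1*266) = 1697957 + √2*√(1036 - 266) = 1697957 + √2*√770 = 1697957 + 2*√385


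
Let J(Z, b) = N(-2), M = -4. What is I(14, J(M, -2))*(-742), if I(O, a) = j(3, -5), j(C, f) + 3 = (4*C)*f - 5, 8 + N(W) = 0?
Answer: 50456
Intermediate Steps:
N(W) = -8 (N(W) = -8 + 0 = -8)
J(Z, b) = -8
j(C, f) = -8 + 4*C*f (j(C, f) = -3 + ((4*C)*f - 5) = -3 + (4*C*f - 5) = -3 + (-5 + 4*C*f) = -8 + 4*C*f)
I(O, a) = -68 (I(O, a) = -8 + 4*3*(-5) = -8 - 60 = -68)
I(14, J(M, -2))*(-742) = -68*(-742) = 50456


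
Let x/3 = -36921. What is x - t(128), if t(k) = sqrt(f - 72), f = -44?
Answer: -110763 - 2*I*sqrt(29) ≈ -1.1076e+5 - 10.77*I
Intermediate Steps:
x = -110763 (x = 3*(-36921) = -110763)
t(k) = 2*I*sqrt(29) (t(k) = sqrt(-44 - 72) = sqrt(-116) = 2*I*sqrt(29))
x - t(128) = -110763 - 2*I*sqrt(29)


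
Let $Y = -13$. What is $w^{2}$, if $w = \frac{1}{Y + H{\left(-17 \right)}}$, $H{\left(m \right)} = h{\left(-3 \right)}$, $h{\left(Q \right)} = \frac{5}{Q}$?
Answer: $\frac{9}{1936} \approx 0.0046488$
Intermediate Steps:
$H{\left(m \right)} = - \frac{5}{3}$ ($H{\left(m \right)} = \frac{5}{-3} = 5 \left(- \frac{1}{3}\right) = - \frac{5}{3}$)
$w = - \frac{3}{44}$ ($w = \frac{1}{-13 - \frac{5}{3}} = \frac{1}{- \frac{44}{3}} = - \frac{3}{44} \approx -0.068182$)
$w^{2} = \left(- \frac{3}{44}\right)^{2} = \frac{9}{1936}$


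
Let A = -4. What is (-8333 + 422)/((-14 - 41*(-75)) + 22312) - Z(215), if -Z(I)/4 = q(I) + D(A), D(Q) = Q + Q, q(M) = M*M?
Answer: 4690647853/25373 ≈ 1.8487e+5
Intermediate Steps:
q(M) = M²
D(Q) = 2*Q
Z(I) = 32 - 4*I² (Z(I) = -4*(I² + 2*(-4)) = -4*(I² - 8) = -4*(-8 + I²) = 32 - 4*I²)
(-8333 + 422)/((-14 - 41*(-75)) + 22312) - Z(215) = (-8333 + 422)/((-14 - 41*(-75)) + 22312) - (32 - 4*215²) = -7911/((-14 + 3075) + 22312) - (32 - 4*46225) = -7911/(3061 + 22312) - (32 - 184900) = -7911/25373 - 1*(-184868) = -7911*1/25373 + 184868 = -7911/25373 + 184868 = 4690647853/25373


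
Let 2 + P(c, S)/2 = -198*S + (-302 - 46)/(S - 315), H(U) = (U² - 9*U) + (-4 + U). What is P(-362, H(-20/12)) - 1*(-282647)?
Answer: 13058917/47 ≈ 2.7785e+5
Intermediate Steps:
H(U) = -4 + U² - 8*U
P(c, S) = -4 - 696/(-315 + S) - 396*S (P(c, S) = -4 + 2*(-198*S + (-302 - 46)/(S - 315)) = -4 + 2*(-198*S - 348/(-315 + S)) = -4 + 2*(-348/(-315 + S) - 198*S) = -4 + (-696/(-315 + S) - 396*S) = -4 - 696/(-315 + S) - 396*S)
P(-362, H(-20/12)) - 1*(-282647) = 4*(141 - 99*(-4 + (-20/12)² - (-160)/12)² + 31184*(-4 + (-20/12)² - (-160)/12))/(-315 + (-4 + (-20/12)² - (-160)/12)) - 1*(-282647) = 4*(141 - 99*(-4 + (-20*1/12)² - (-160)/12)² + 31184*(-4 + (-20*1/12)² - (-160)/12))/(-315 + (-4 + (-20*1/12)² - (-160)/12)) + 282647 = 4*(141 - 99*(-4 + (-5/3)² - 8*(-5/3))² + 31184*(-4 + (-5/3)² - 8*(-5/3)))/(-315 + (-4 + (-5/3)² - 8*(-5/3))) + 282647 = 4*(141 - 99*(-4 + 25/9 + 40/3)² + 31184*(-4 + 25/9 + 40/3))/(-315 + (-4 + 25/9 + 40/3)) + 282647 = 4*(141 - 99*(109/9)² + 31184*(109/9))/(-315 + 109/9) + 282647 = 4*(141 - 99*11881/81 + 3399056/9)/(-2726/9) + 282647 = 4*(-9/2726)*(141 - 130691/9 + 3399056/9) + 282647 = 4*(-9/2726)*(1089878/3) + 282647 = -225492/47 + 282647 = 13058917/47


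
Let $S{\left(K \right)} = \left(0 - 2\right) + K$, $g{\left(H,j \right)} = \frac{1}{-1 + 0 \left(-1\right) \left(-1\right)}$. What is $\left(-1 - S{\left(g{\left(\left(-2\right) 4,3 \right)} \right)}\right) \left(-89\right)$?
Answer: $-178$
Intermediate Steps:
$g{\left(H,j \right)} = -1$ ($g{\left(H,j \right)} = \frac{1}{-1 + 0 \left(-1\right)} = \frac{1}{-1 + 0} = \frac{1}{-1} = -1$)
$S{\left(K \right)} = -2 + K$
$\left(-1 - S{\left(g{\left(\left(-2\right) 4,3 \right)} \right)}\right) \left(-89\right) = \left(-1 - \left(-2 - 1\right)\right) \left(-89\right) = \left(-1 - -3\right) \left(-89\right) = \left(-1 + 3\right) \left(-89\right) = 2 \left(-89\right) = -178$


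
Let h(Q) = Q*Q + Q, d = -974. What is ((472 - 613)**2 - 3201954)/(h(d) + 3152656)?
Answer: -1060691/1366786 ≈ -0.77605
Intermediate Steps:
h(Q) = Q + Q**2 (h(Q) = Q**2 + Q = Q + Q**2)
((472 - 613)**2 - 3201954)/(h(d) + 3152656) = ((472 - 613)**2 - 3201954)/(-974*(1 - 974) + 3152656) = ((-141)**2 - 3201954)/(-974*(-973) + 3152656) = (19881 - 3201954)/(947702 + 3152656) = -3182073/4100358 = -3182073*1/4100358 = -1060691/1366786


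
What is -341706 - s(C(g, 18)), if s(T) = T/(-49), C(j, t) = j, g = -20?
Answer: -16743614/49 ≈ -3.4171e+5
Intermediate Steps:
s(T) = -T/49 (s(T) = T*(-1/49) = -T/49)
-341706 - s(C(g, 18)) = -341706 - (-1)*(-20)/49 = -341706 - 1*20/49 = -341706 - 20/49 = -16743614/49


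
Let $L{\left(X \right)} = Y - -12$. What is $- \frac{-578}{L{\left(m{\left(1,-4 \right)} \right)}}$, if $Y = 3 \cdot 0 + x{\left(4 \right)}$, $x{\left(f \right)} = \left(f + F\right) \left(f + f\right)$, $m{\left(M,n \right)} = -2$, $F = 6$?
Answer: $\frac{289}{46} \approx 6.2826$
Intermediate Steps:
$x{\left(f \right)} = 2 f \left(6 + f\right)$ ($x{\left(f \right)} = \left(f + 6\right) \left(f + f\right) = \left(6 + f\right) 2 f = 2 f \left(6 + f\right)$)
$Y = 80$ ($Y = 3 \cdot 0 + 2 \cdot 4 \left(6 + 4\right) = 0 + 2 \cdot 4 \cdot 10 = 0 + 80 = 80$)
$L{\left(X \right)} = 92$ ($L{\left(X \right)} = 80 - -12 = 80 + 12 = 92$)
$- \frac{-578}{L{\left(m{\left(1,-4 \right)} \right)}} = - \frac{-578}{92} = \left(-1\right) \left(- \frac{289}{46}\right) = \frac{289}{46}$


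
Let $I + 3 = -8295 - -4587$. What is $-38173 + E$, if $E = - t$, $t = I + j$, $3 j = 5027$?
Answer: $- \frac{108413}{3} \approx -36138.0$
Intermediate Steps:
$I = -3711$ ($I = -3 - 3708 = -3711$)
$j = \frac{5027}{3}$ ($j = \frac{1}{3} \cdot 5027 = \frac{5027}{3} \approx 1675.7$)
$t = - \frac{6106}{3}$ ($t = -3711 + \frac{5027}{3} = - \frac{6106}{3} \approx -2035.3$)
$E = \frac{6106}{3}$ ($E = \left(-1\right) \left(- \frac{6106}{3}\right) = \frac{6106}{3} \approx 2035.3$)
$-38173 + E = -38173 + \frac{6106}{3} = - \frac{108413}{3}$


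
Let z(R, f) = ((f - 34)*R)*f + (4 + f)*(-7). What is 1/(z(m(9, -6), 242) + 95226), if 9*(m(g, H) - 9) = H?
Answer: 3/1538912 ≈ 1.9494e-6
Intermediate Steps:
m(g, H) = 9 + H/9
z(R, f) = -28 - 7*f + R*f*(-34 + f) (z(R, f) = ((-34 + f)*R)*f + (-28 - 7*f) = (R*(-34 + f))*f + (-28 - 7*f) = R*f*(-34 + f) + (-28 - 7*f) = -28 - 7*f + R*f*(-34 + f))
1/(z(m(9, -6), 242) + 95226) = 1/((-28 - 7*242 + (9 + (⅑)*(-6))*242² - 34*(9 + (⅑)*(-6))*242) + 95226) = 1/((-28 - 1694 + (9 - ⅔)*58564 - 34*(9 - ⅔)*242) + 95226) = 1/((-28 - 1694 + (25/3)*58564 - 34*25/3*242) + 95226) = 1/((-28 - 1694 + 1464100/3 - 205700/3) + 95226) = 1/(1253234/3 + 95226) = 1/(1538912/3) = 3/1538912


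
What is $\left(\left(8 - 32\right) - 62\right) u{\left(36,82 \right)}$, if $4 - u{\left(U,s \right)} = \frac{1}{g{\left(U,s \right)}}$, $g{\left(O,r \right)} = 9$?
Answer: $- \frac{3010}{9} \approx -334.44$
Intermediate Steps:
$u{\left(U,s \right)} = \frac{35}{9}$ ($u{\left(U,s \right)} = 4 - \frac{1}{9} = \frac{35}{9}$)
$\left(\left(8 - 32\right) - 62\right) u{\left(36,82 \right)} = \left(\left(8 - 32\right) - 62\right) \frac{35}{9} = \left(-24 - 62\right) \frac{35}{9} = \left(-86\right) \frac{35}{9} = - \frac{3010}{9}$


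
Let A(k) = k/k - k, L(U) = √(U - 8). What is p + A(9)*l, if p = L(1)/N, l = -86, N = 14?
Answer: 688 + I*√7/14 ≈ 688.0 + 0.18898*I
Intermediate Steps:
L(U) = √(-8 + U)
p = I*√7/14 (p = √(-8 + 1)/14 = √(-7)*(1/14) = (I*√7)*(1/14) = I*√7/14 ≈ 0.18898*I)
A(k) = 1 - k
p + A(9)*l = I*√7/14 + (1 - 1*9)*(-86) = I*√7/14 + (1 - 9)*(-86) = I*√7/14 - 8*(-86) = I*√7/14 + 688 = 688 + I*√7/14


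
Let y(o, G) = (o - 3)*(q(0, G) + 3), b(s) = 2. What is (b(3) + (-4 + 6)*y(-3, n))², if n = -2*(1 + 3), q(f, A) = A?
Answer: 3844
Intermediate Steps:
n = -8 (n = -2*4 = -8)
y(o, G) = (-3 + o)*(3 + G) (y(o, G) = (o - 3)*(G + 3) = (-3 + o)*(3 + G))
(b(3) + (-4 + 6)*y(-3, n))² = (2 + (-4 + 6)*(-9 - 3*(-8) + 3*(-3) - 8*(-3)))² = (2 + 2*(-9 + 24 - 9 + 24))² = (2 + 2*30)² = (2 + 60)² = 62² = 3844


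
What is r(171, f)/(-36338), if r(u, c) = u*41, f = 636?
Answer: -7011/36338 ≈ -0.19294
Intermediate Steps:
r(u, c) = 41*u
r(171, f)/(-36338) = (41*171)/(-36338) = 7011*(-1/36338) = -7011/36338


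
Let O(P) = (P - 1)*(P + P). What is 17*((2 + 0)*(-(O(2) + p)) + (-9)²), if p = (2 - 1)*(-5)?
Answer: 1411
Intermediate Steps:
p = -5 (p = 1*(-5) = -5)
O(P) = 2*P*(-1 + P) (O(P) = (-1 + P)*(2*P) = 2*P*(-1 + P))
17*((2 + 0)*(-(O(2) + p)) + (-9)²) = 17*((2 + 0)*(-(2*2*(-1 + 2) - 5)) + (-9)²) = 17*(2*(-(2*2*1 - 5)) + 81) = 17*(2*(-(4 - 5)) + 81) = 17*(2*(-1*(-1)) + 81) = 17*(2*1 + 81) = 17*(2 + 81) = 17*83 = 1411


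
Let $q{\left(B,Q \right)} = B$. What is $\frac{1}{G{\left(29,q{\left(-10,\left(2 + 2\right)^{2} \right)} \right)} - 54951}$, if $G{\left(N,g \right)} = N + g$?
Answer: $- \frac{1}{54932} \approx -1.8204 \cdot 10^{-5}$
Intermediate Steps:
$\frac{1}{G{\left(29,q{\left(-10,\left(2 + 2\right)^{2} \right)} \right)} - 54951} = \frac{1}{\left(29 - 10\right) - 54951} = \frac{1}{19 - 54951} = \frac{1}{-54932} = - \frac{1}{54932}$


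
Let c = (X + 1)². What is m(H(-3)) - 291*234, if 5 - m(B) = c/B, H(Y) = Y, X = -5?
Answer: -204251/3 ≈ -68084.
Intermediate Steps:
c = 16 (c = (-5 + 1)² = (-4)² = 16)
m(B) = 5 - 16/B
m(H(-3)) - 291*234 = (5 - 16/(-3)) - 291*234 = (5 - 16*(-⅓)) - 68094 = (5 + 16/3) - 68094 = 31/3 - 68094 = -204251/3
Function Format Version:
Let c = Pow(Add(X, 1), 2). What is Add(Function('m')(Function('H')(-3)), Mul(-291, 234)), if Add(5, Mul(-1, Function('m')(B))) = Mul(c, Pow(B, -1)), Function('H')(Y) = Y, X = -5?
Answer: Rational(-204251, 3) ≈ -68084.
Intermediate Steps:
c = 16 (c = Pow(Add(-5, 1), 2) = Pow(-4, 2) = 16)
Function('m')(B) = Add(5, Mul(-16, Pow(B, -1))) (Function('m')(B) = Add(5, Mul(-1, Mul(16, Pow(B, -1)))) = Add(5, Mul(-16, Pow(B, -1))))
Add(Function('m')(Function('H')(-3)), Mul(-291, 234)) = Add(Add(5, Mul(-16, Pow(-3, -1))), Mul(-291, 234)) = Add(Add(5, Mul(-16, Rational(-1, 3))), -68094) = Add(Add(5, Rational(16, 3)), -68094) = Add(Rational(31, 3), -68094) = Rational(-204251, 3)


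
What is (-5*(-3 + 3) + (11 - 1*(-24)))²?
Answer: 1225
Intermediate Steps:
(-5*(-3 + 3) + (11 - 1*(-24)))² = (-5*0 + (11 + 24))² = (0 + 35)² = 35² = 1225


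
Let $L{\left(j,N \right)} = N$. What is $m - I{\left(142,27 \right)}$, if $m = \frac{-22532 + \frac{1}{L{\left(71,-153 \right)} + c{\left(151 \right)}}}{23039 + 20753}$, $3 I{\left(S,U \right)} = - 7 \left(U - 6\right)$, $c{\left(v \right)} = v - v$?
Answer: $\frac{324861227}{6700176} \approx 48.485$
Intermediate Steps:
$c{\left(v \right)} = 0$
$I{\left(S,U \right)} = 14 - \frac{7 U}{3}$ ($I{\left(S,U \right)} = \frac{\left(-7\right) \left(U - 6\right)}{3} = \frac{\left(-7\right) \left(-6 + U\right)}{3} = \frac{42 - 7 U}{3} = 14 - \frac{7 U}{3}$)
$m = - \frac{3447397}{6700176}$ ($m = \frac{-22532 + \frac{1}{-153 + 0}}{23039 + 20753} = \frac{-22532 + \frac{1}{-153}}{43792} = \left(-22532 - \frac{1}{153}\right) \frac{1}{43792} = \left(- \frac{3447397}{153}\right) \frac{1}{43792} = - \frac{3447397}{6700176} \approx -0.51452$)
$m - I{\left(142,27 \right)} = - \frac{3447397}{6700176} - \left(14 - 63\right) = - \frac{3447397}{6700176} - -49 = - \frac{3447397}{6700176} + 49 = \frac{324861227}{6700176}$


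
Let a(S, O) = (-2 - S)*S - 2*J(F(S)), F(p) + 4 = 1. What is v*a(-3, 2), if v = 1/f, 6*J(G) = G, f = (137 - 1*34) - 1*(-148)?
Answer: -2/251 ≈ -0.0079681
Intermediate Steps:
F(p) = -3 (F(p) = -4 + 1 = -3)
f = 251 (f = (137 - 34) + 148 = 103 + 148 = 251)
J(G) = G/6
v = 1/251 ≈ 0.0039841
a(S, O) = 1 + S*(-2 - S) (a(S, O) = (-2 - S)*S - (-3)/3 = S*(-2 - S) - 2*(-½) = S*(-2 - S) + 1 = 1 + S*(-2 - S))
v*a(-3, 2) = (1 - 1*(-3)² - 2*(-3))/251 = (1 - 1*9 + 6)/251 = (1 - 9 + 6)/251 = (1/251)*(-2) = -2/251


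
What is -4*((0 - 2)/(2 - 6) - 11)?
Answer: 42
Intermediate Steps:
-4*((0 - 2)/(2 - 6) - 11) = -4*(-2/(-4) - 11) = -4*(-2*(-1/4) - 11) = -4*(1/2 - 11) = -4*(-21/2) = 42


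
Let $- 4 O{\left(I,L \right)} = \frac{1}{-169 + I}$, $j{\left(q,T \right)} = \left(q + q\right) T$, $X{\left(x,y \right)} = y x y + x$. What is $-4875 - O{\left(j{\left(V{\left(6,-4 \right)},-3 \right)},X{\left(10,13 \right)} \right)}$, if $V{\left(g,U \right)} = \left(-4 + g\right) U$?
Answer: $- \frac{2359501}{484} \approx -4875.0$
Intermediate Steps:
$V{\left(g,U \right)} = U \left(-4 + g\right)$
$X{\left(x,y \right)} = x + x y^{2}$ ($X{\left(x,y \right)} = x y y + x = x y^{2} + x = x + x y^{2}$)
$j{\left(q,T \right)} = 2 T q$ ($j{\left(q,T \right)} = 2 q T = 2 T q$)
$O{\left(I,L \right)} = - \frac{1}{4 \left(-169 + I\right)}$
$-4875 - O{\left(j{\left(V{\left(6,-4 \right)},-3 \right)},X{\left(10,13 \right)} \right)} = -4875 - - \frac{1}{-676 + 4 \cdot 2 \left(-3\right) \left(- 4 \left(-4 + 6\right)\right)} = -4875 - - \frac{1}{-676 + 4 \cdot 2 \left(-3\right) \left(\left(-4\right) 2\right)} = -4875 - - \frac{1}{-676 + 4 \cdot 2 \left(-3\right) \left(-8\right)} = -4875 - - \frac{1}{-676 + 4 \cdot 48} = -4875 - - \frac{1}{-676 + 192} = -4875 - - \frac{1}{-484} = -4875 - \left(-1\right) \left(- \frac{1}{484}\right) = -4875 - \frac{1}{484} = - \frac{2359501}{484}$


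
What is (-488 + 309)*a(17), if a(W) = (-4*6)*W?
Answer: 73032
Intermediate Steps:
a(W) = -24*W
(-488 + 309)*a(17) = (-488 + 309)*(-24*17) = -179*(-408) = 73032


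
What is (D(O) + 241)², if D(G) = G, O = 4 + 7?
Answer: 63504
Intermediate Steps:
O = 11
(D(O) + 241)² = (11 + 241)² = 252² = 63504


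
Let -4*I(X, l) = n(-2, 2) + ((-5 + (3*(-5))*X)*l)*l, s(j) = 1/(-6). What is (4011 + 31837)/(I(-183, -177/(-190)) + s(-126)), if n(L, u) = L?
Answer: -776467680/12868999 ≈ -60.336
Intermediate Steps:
s(j) = -1/6
I(X, l) = 1/2 - l**2*(-5 - 15*X)/4 (I(X, l) = -(-2 + ((-5 + (3*(-5))*X)*l)*l)/4 = -(-2 + ((-5 - 15*X)*l)*l)/4 = -(-2 + (l*(-5 - 15*X))*l)/4 = -(-2 + l**2*(-5 - 15*X))/4 = 1/2 - l**2*(-5 - 15*X)/4)
(4011 + 31837)/(I(-183, -177/(-190)) + s(-126)) = (4011 + 31837)/((1/2 + 5*(-177/(-190))**2/4 + (15/4)*(-183)*(-177/(-190))**2) - 1/6) = 35848/((1/2 + 5*(-177*(-1/190))**2/4 + (15/4)*(-183)*(-177*(-1/190))**2) - 1/6) = 35848/((1/2 + 5*(177/190)**2/4 + (15/4)*(-183)*(177/190)**2) - 1/6) = 35848/((1/2 + (5/4)*(31329/36100) + (15/4)*(-183)*(31329/36100)) - 1/6) = 35848/((1/2 + 31329/28880 - 17199621/28880) - 1/6) = 35848/(-4288463/7220 - 1/6) = 35848/(-12868999/21660) = 35848*(-21660/12868999) = -776467680/12868999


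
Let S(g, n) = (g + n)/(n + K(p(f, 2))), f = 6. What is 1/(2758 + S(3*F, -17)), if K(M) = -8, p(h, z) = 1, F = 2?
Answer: 25/68961 ≈ 0.00036252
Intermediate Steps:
S(g, n) = (g + n)/(-8 + n) (S(g, n) = (g + n)/(n - 8) = (g + n)/(-8 + n))
1/(2758 + S(3*F, -17)) = 1/(2758 + (3*2 - 17)/(-8 - 17)) = 1/(2758 + (6 - 17)/(-25)) = 1/(2758 - 1/25*(-11)) = 1/(2758 + 11/25) = 1/(68961/25) = 25/68961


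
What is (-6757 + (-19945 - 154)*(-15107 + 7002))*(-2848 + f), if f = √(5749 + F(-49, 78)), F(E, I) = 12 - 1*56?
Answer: -463926777024 + 162895638*√5705 ≈ -4.5162e+11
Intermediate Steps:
F(E, I) = -44 (F(E, I) = 12 - 56 = -44)
f = √5705 (f = √(5749 - 44) = √5705 ≈ 75.531)
(-6757 + (-19945 - 154)*(-15107 + 7002))*(-2848 + f) = (-6757 + (-19945 - 154)*(-15107 + 7002))*(-2848 + √5705) = (-6757 - 20099*(-8105))*(-2848 + √5705) = (-6757 + 162902395)*(-2848 + √5705) = 162895638*(-2848 + √5705) = -463926777024 + 162895638*√5705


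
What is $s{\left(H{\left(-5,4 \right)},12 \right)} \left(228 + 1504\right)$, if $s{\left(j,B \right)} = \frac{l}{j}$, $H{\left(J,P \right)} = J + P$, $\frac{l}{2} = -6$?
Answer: $20784$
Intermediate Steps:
$l = -12$ ($l = 2 \left(-6\right) = -12$)
$s{\left(j,B \right)} = - \frac{12}{j}$
$s{\left(H{\left(-5,4 \right)},12 \right)} \left(228 + 1504\right) = - \frac{12}{-5 + 4} \left(228 + 1504\right) = - \frac{12}{-1} \cdot 1732 = \left(-12\right) \left(-1\right) 1732 = 12 \cdot 1732 = 20784$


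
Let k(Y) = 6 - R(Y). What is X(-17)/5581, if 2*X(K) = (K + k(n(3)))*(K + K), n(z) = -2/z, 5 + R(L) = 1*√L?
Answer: 102/5581 + 17*I*√6/16743 ≈ 0.018276 + 0.0024871*I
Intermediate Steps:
R(L) = -5 + √L (R(L) = -5 + 1*√L = -5 + √L)
k(Y) = 11 - √Y (k(Y) = 6 - (-5 + √Y) = 6 + (5 - √Y) = 11 - √Y)
X(K) = K*(11 + K - I*√6/3) (X(K) = ((K + (11 - √(-2/3)))*(K + K))/2 = ((K + (11 - √(-2*⅓)))*(2*K))/2 = ((K + (11 - √(-⅔)))*(2*K))/2 = ((K + (11 - I*√6/3))*(2*K))/2 = ((11 + K - I*√6/3)*(2*K))/2 = (2*K*(11 + K - I*√6/3))/2 = K*(11 + K - I*√6/3))
X(-17)/5581 = ((⅓)*(-17)*(33 + 3*(-17) - I*√6))/5581 = ((⅓)*(-17)*(33 - 51 - I*√6))*(1/5581) = ((⅓)*(-17)*(-18 - I*√6))*(1/5581) = (102 + 17*I*√6/3)*(1/5581) = 102/5581 + 17*I*√6/16743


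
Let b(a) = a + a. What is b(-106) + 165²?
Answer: 27013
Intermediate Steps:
b(a) = 2*a
b(-106) + 165² = 2*(-106) + 165² = -212 + 27225 = 27013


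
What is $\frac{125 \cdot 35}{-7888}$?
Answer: $- \frac{4375}{7888} \approx -0.55464$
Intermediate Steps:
$\frac{125 \cdot 35}{-7888} = 4375 \left(- \frac{1}{7888}\right) = - \frac{4375}{7888}$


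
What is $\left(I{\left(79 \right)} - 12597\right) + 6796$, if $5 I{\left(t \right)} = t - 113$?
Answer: $- \frac{29039}{5} \approx -5807.8$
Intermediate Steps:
$I{\left(t \right)} = - \frac{113}{5} + \frac{t}{5}$ ($I{\left(t \right)} = \frac{t - 113}{5} = \frac{-113 + t}{5} = - \frac{113}{5} + \frac{t}{5}$)
$\left(I{\left(79 \right)} - 12597\right) + 6796 = \left(\left(- \frac{113}{5} + \frac{1}{5} \cdot 79\right) - 12597\right) + 6796 = \left(\left(- \frac{113}{5} + \frac{79}{5}\right) - 12597\right) + 6796 = \left(- \frac{34}{5} - 12597\right) + 6796 = - \frac{63019}{5} + 6796 = - \frac{29039}{5}$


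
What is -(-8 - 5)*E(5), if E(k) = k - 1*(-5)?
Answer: 130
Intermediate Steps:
E(k) = 5 + k (E(k) = k + 5 = 5 + k)
-(-8 - 5)*E(5) = -(-8 - 5)*(5 + 5) = -(-13)*10 = -1*(-130) = 130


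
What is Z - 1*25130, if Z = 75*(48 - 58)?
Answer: -25880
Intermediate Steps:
Z = -750 (Z = 75*(-10) = -750)
Z - 1*25130 = -750 - 1*25130 = -750 - 25130 = -25880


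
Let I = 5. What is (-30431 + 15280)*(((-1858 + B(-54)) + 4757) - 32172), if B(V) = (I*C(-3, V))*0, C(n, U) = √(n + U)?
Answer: 443515223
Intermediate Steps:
C(n, U) = √(U + n)
B(V) = 0 (B(V) = (5*√(V - 3))*0 = (5*√(-3 + V))*0 = 0)
(-30431 + 15280)*(((-1858 + B(-54)) + 4757) - 32172) = (-30431 + 15280)*(((-1858 + 0) + 4757) - 32172) = -15151*((-1858 + 4757) - 32172) = -15151*(2899 - 32172) = -15151*(-29273) = 443515223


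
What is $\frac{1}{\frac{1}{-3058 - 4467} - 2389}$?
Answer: $- \frac{7525}{17977226} \approx -0.00041859$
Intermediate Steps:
$\frac{1}{\frac{1}{-3058 - 4467} - 2389} = \frac{1}{\frac{1}{-7525} - 2389} = \frac{1}{- \frac{1}{7525} - 2389} = \frac{1}{- \frac{17977226}{7525}} = - \frac{7525}{17977226}$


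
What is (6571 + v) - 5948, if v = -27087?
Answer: -26464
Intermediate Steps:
(6571 + v) - 5948 = (6571 - 27087) - 5948 = -20516 - 5948 = -26464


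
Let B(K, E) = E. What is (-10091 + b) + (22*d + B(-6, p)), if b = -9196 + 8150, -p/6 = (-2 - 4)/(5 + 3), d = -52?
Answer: -24553/2 ≈ -12277.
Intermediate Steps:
p = 9/2 (p = -6*(-2 - 4)/(5 + 3) = -(-36)/8 = -6*(-¾) = 9/2 ≈ 4.5000)
b = -1046
(-10091 + b) + (22*d + B(-6, p)) = (-10091 - 1046) + (22*(-52) + 9/2) = -11137 + (-1144 + 9/2) = -11137 - 2279/2 = -24553/2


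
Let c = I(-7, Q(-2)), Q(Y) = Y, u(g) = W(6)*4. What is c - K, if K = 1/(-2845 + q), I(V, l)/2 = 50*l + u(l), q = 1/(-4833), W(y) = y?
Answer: -2089977839/13749886 ≈ -152.00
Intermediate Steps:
q = -1/4833 ≈ -0.00020691
u(g) = 24 (u(g) = 6*4 = 24)
I(V, l) = 48 + 100*l (I(V, l) = 2*(50*l + 24) = 2*(24 + 50*l) = 48 + 100*l)
c = -152 (c = 48 + 100*(-2) = 48 - 200 = -152)
K = -4833/13749886 (K = 1/(-2845 - 1/4833) = 1/(-13749886/4833) = -4833/13749886 ≈ -0.00035149)
c - K = -152 - 1*(-4833/13749886) = -152 + 4833/13749886 = -2089977839/13749886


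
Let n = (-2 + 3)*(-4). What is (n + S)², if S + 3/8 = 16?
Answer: 8649/64 ≈ 135.14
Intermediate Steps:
S = 125/8 (S = -3/8 + 16 = 125/8 ≈ 15.625)
n = -4 (n = 1*(-4) = -4)
(n + S)² = (-4 + 125/8)² = (93/8)² = 8649/64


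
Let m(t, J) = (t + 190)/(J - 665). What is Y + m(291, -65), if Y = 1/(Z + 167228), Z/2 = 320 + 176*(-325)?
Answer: -12858689/19515820 ≈ -0.65889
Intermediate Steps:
Z = -113760 (Z = 2*(320 + 176*(-325)) = 2*(320 - 57200) = 2*(-56880) = -113760)
m(t, J) = (190 + t)/(-665 + J)
Y = 1/53468 (Y = 1/(-113760 + 167228) = 1/53468 ≈ 1.8703e-5)
Y + m(291, -65) = 1/53468 + (190 + 291)/(-665 - 65) = 1/53468 + 481/(-730) = 1/53468 - 1/730*481 = 1/53468 - 481/730 = -12858689/19515820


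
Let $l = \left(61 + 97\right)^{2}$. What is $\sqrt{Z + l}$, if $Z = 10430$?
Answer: $\sqrt{35394} \approx 188.13$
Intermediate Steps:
$l = 24964$ ($l = 158^{2} = 24964$)
$\sqrt{Z + l} = \sqrt{10430 + 24964} = \sqrt{35394}$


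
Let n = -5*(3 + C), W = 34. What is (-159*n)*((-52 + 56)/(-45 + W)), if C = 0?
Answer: -9540/11 ≈ -867.27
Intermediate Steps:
n = -15 (n = -5*(3 + 0) = -5*3 = -15)
(-159*n)*((-52 + 56)/(-45 + W)) = (-159*(-15))*((-52 + 56)/(-45 + 34)) = 2385*(4/(-11)) = 2385*(4*(-1/11)) = 2385*(-4/11) = -9540/11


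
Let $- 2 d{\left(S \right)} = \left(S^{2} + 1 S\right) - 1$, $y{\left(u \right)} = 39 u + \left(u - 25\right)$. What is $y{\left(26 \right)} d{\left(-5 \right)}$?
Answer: $- \frac{19285}{2} \approx -9642.5$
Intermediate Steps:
$y{\left(u \right)} = -25 + 40 u$ ($y{\left(u \right)} = 39 u + \left(-25 + u\right) = -25 + 40 u$)
$d{\left(S \right)} = \frac{1}{2} - \frac{S}{2} - \frac{S^{2}}{2}$ ($d{\left(S \right)} = - \frac{\left(S^{2} + 1 S\right) - 1}{2} = - \frac{\left(S^{2} + S\right) - 1}{2} = - \frac{\left(S + S^{2}\right) - 1}{2} = - \frac{-1 + S + S^{2}}{2} = \frac{1}{2} - \frac{S}{2} - \frac{S^{2}}{2}$)
$y{\left(26 \right)} d{\left(-5 \right)} = \left(-25 + 40 \cdot 26\right) \left(\frac{1}{2} - - \frac{5}{2} - \frac{\left(-5\right)^{2}}{2}\right) = \left(-25 + 1040\right) \left(\frac{1}{2} + \frac{5}{2} - \frac{25}{2}\right) = 1015 \left(\frac{1}{2} + \frac{5}{2} - \frac{25}{2}\right) = 1015 \left(- \frac{19}{2}\right) = - \frac{19285}{2}$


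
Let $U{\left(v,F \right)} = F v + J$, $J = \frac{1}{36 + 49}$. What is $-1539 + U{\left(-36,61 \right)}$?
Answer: $- \frac{317474}{85} \approx -3735.0$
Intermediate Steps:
$J = \frac{1}{85} \approx 0.011765$
$U{\left(v,F \right)} = \frac{1}{85} + F v$ ($U{\left(v,F \right)} = F v + \frac{1}{85} = \frac{1}{85} + F v$)
$-1539 + U{\left(-36,61 \right)} = -1539 + \left(\frac{1}{85} + 61 \left(-36\right)\right) = -1539 + \left(\frac{1}{85} - 2196\right) = -1539 - \frac{186659}{85} = - \frac{317474}{85}$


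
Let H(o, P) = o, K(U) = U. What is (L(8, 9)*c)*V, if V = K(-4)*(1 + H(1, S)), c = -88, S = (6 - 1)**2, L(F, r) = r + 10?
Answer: 13376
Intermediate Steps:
L(F, r) = 10 + r
S = 25 (S = 5**2 = 25)
V = -8 (V = -4*(1 + 1) = -4*2 = -8)
(L(8, 9)*c)*V = ((10 + 9)*(-88))*(-8) = (19*(-88))*(-8) = -1672*(-8) = 13376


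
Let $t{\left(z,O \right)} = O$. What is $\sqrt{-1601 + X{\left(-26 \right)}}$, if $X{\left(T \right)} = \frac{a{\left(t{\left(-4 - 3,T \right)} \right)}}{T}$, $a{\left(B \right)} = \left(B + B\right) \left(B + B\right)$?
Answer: $i \sqrt{1705} \approx 41.292 i$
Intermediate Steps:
$a{\left(B \right)} = 4 B^{2}$ ($a{\left(B \right)} = 2 B 2 B = 4 B^{2}$)
$X{\left(T \right)} = 4 T$ ($X{\left(T \right)} = \frac{4 T^{2}}{T} = 4 T$)
$\sqrt{-1601 + X{\left(-26 \right)}} = \sqrt{-1601 + 4 \left(-26\right)} = \sqrt{-1601 - 104} = \sqrt{-1705} = i \sqrt{1705}$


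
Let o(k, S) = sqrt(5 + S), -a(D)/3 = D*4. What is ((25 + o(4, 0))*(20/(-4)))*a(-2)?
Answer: -3000 - 120*sqrt(5) ≈ -3268.3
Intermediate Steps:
a(D) = -12*D (a(D) = -3*D*4 = -12*D)
((25 + o(4, 0))*(20/(-4)))*a(-2) = ((25 + sqrt(5 + 0))*(20/(-4)))*(-12*(-2)) = ((25 + sqrt(5))*(20*(-1/4)))*24 = ((25 + sqrt(5))*(-5))*24 = (-125 - 5*sqrt(5))*24 = -3000 - 120*sqrt(5)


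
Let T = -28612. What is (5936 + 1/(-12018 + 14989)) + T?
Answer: -67370395/2971 ≈ -22676.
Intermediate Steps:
(5936 + 1/(-12018 + 14989)) + T = (5936 + 1/(-12018 + 14989)) - 28612 = (5936 + 1/2971) - 28612 = 17635857/2971 - 28612 = -67370395/2971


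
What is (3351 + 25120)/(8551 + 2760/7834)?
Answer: 111520907/33495647 ≈ 3.3294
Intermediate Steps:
(3351 + 25120)/(8551 + 2760/7834) = 28471/(8551 + 2760*(1/7834)) = 28471/(8551 + 1380/3917) = 28471/(33495647/3917) = 28471*(3917/33495647) = 111520907/33495647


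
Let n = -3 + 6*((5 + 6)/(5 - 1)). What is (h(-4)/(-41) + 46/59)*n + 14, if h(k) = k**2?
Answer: 46583/2419 ≈ 19.257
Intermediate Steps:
n = 27/2 (n = -3 + 6*(11/4) = -3 + 33/2 = 27/2 ≈ 13.500)
(h(-4)/(-41) + 46/59)*n + 14 = ((-4)**2/(-41) + 46/59)*(27/2) + 14 = (16*(-1/41) + 46*(1/59))*(27/2) + 14 = (-16/41 + 46/59)*(27/2) + 14 = (942/2419)*(27/2) + 14 = 12717/2419 + 14 = 46583/2419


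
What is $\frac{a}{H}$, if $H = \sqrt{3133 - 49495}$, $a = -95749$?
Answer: $\frac{95749 i \sqrt{46362}}{46362} \approx 444.69 i$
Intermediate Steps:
$H = i \sqrt{46362}$ ($H = \sqrt{-46362} = i \sqrt{46362} \approx 215.32 i$)
$\frac{a}{H} = - \frac{95749}{i \sqrt{46362}} = - 95749 \left(- \frac{i \sqrt{46362}}{46362}\right) = \frac{95749 i \sqrt{46362}}{46362}$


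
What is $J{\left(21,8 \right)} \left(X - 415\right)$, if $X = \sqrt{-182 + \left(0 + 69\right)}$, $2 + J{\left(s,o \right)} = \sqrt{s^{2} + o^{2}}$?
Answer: $\left(2 - \sqrt{505}\right) \left(415 - i \sqrt{113}\right) \approx -8496.0 + 217.62 i$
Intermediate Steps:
$J{\left(s,o \right)} = -2 + \sqrt{o^{2} + s^{2}}$ ($J{\left(s,o \right)} = -2 + \sqrt{s^{2} + o^{2}} = -2 + \sqrt{o^{2} + s^{2}}$)
$X = i \sqrt{113}$ ($X = \sqrt{-182 + 69} = \sqrt{-113} = i \sqrt{113} \approx 10.63 i$)
$J{\left(21,8 \right)} \left(X - 415\right) = \left(-2 + \sqrt{8^{2} + 21^{2}}\right) \left(i \sqrt{113} - 415\right) = \left(-2 + \sqrt{64 + 441}\right) \left(-415 + i \sqrt{113}\right) = \left(-2 + \sqrt{505}\right) \left(-415 + i \sqrt{113}\right) = \left(-415 + i \sqrt{113}\right) \left(-2 + \sqrt{505}\right)$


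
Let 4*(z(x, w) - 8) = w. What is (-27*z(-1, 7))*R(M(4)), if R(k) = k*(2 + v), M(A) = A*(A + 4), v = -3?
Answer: 8424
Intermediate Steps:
M(A) = A*(4 + A)
z(x, w) = 8 + w/4
R(k) = -k (R(k) = k*(2 - 3) = k*(-1) = -k)
(-27*z(-1, 7))*R(M(4)) = (-27*(8 + (¼)*7))*(-4*(4 + 4)) = (-27*(8 + 7/4))*(-4*8) = (-27*39/4)*(-1*32) = -1053/4*(-32) = 8424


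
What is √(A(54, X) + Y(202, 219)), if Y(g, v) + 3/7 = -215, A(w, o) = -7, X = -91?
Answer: 3*I*√1211/7 ≈ 14.914*I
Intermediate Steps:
Y(g, v) = -1508/7 (Y(g, v) = -3/7 - 215 = -1508/7)
√(A(54, X) + Y(202, 219)) = √(-7 - 1508/7) = √(-1557/7) = 3*I*√1211/7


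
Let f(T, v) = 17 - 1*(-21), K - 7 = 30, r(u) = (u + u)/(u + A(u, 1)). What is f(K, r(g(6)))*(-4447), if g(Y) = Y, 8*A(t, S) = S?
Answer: -168986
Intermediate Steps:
A(t, S) = S/8
r(u) = 2*u/(⅛ + u) (r(u) = (u + u)/(u + (⅛)*1) = (2*u)/(u + ⅛) = (2*u)/(⅛ + u) = 2*u/(⅛ + u))
K = 37 (K = 7 + 30 = 37)
f(T, v) = 38 (f(T, v) = 17 + 21 = 38)
f(K, r(g(6)))*(-4447) = 38*(-4447) = -168986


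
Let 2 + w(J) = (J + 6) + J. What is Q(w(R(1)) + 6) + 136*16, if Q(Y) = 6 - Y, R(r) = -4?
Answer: 2180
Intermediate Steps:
w(J) = 4 + 2*J (w(J) = -2 + ((J + 6) + J) = -2 + ((6 + J) + J) = -2 + (6 + 2*J) = 4 + 2*J)
Q(w(R(1)) + 6) + 136*16 = (6 - ((4 + 2*(-4)) + 6)) + 136*16 = (6 - ((4 - 8) + 6)) + 2176 = (6 - (-4 + 6)) + 2176 = (6 - 1*2) + 2176 = (6 - 2) + 2176 = 4 + 2176 = 2180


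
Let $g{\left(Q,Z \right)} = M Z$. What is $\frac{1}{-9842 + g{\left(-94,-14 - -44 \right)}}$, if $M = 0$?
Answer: $- \frac{1}{9842} \approx -0.00010161$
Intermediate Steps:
$g{\left(Q,Z \right)} = 0$ ($g{\left(Q,Z \right)} = 0 Z = 0$)
$\frac{1}{-9842 + g{\left(-94,-14 - -44 \right)}} = \frac{1}{-9842 + 0} = \frac{1}{-9842} = - \frac{1}{9842}$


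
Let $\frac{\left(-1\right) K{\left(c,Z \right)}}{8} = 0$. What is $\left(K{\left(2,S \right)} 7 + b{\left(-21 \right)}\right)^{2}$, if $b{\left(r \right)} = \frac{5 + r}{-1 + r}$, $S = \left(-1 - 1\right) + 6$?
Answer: $\frac{64}{121} \approx 0.52893$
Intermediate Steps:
$S = 4$ ($S = -2 + 6 = 4$)
$K{\left(c,Z \right)} = 0$ ($K{\left(c,Z \right)} = \left(-8\right) 0 = 0$)
$b{\left(r \right)} = \frac{5 + r}{-1 + r}$
$\left(K{\left(2,S \right)} 7 + b{\left(-21 \right)}\right)^{2} = \left(0 \cdot 7 + \frac{5 - 21}{-1 - 21}\right)^{2} = \left(0 + \frac{1}{-22} \left(-16\right)\right)^{2} = \left(0 - - \frac{8}{11}\right)^{2} = \left(0 + \frac{8}{11}\right)^{2} = \left(\frac{8}{11}\right)^{2} = \frac{64}{121}$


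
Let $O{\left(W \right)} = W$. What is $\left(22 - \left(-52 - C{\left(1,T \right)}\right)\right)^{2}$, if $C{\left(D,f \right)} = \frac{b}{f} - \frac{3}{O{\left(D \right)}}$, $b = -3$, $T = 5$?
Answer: $\frac{123904}{25} \approx 4956.2$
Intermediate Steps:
$C{\left(D,f \right)} = - \frac{3}{D} - \frac{3}{f}$ ($C{\left(D,f \right)} = - \frac{3}{f} - \frac{3}{D} = - \frac{3}{D} - \frac{3}{f}$)
$\left(22 - \left(-52 - C{\left(1,T \right)}\right)\right)^{2} = \left(22 - \left(-52 - \left(- \frac{3}{1} - \frac{3}{5}\right)\right)\right)^{2} = \left(22 + \left(- (-6 - \left(\left(-3\right) 1 - \frac{3}{5}\right)) + 46\right)\right)^{2} = \left(22 + \left(- (-6 - \left(-3 - \frac{3}{5}\right)) + 46\right)\right)^{2} = \left(22 + \left(- (-6 - - \frac{18}{5}) + 46\right)\right)^{2} = \left(22 + \left(- (-6 + \frac{18}{5}) + 46\right)\right)^{2} = \left(22 + \left(\left(-1\right) \left(- \frac{12}{5}\right) + 46\right)\right)^{2} = \left(22 + \left(\frac{12}{5} + 46\right)\right)^{2} = \left(22 + \frac{242}{5}\right)^{2} = \left(\frac{352}{5}\right)^{2} = \frac{123904}{25}$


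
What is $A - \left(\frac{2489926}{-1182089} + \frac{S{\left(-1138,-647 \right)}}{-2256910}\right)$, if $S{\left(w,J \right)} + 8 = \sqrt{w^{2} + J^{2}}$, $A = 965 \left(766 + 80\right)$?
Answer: $\frac{1089013385995209024}{1333934242495} + \frac{\sqrt{1713653}}{2256910} \approx 8.1639 \cdot 10^{5}$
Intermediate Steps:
$A = 816390$ ($A = 965 \cdot 846 = 816390$)
$S{\left(w,J \right)} = -8 + \sqrt{J^{2} + w^{2}}$ ($S{\left(w,J \right)} = -8 + \sqrt{w^{2} + J^{2}} = -8 + \sqrt{J^{2} + w^{2}}$)
$A - \left(\frac{2489926}{-1182089} + \frac{S{\left(-1138,-647 \right)}}{-2256910}\right) = 816390 - \left(\frac{2489926}{-1182089} + \frac{-8 + \sqrt{\left(-647\right)^{2} + \left(-1138\right)^{2}}}{-2256910}\right) = 816390 - \left(2489926 \left(- \frac{1}{1182089}\right) + \left(-8 + \sqrt{418609 + 1295044}\right) \left(- \frac{1}{2256910}\right)\right) = 816390 - \left(- \frac{2489926}{1182089} + \left(-8 + \sqrt{1713653}\right) \left(- \frac{1}{2256910}\right)\right) = 816390 - \left(- \frac{2489926}{1182089} + \left(\frac{4}{1128455} - \frac{\sqrt{1713653}}{2256910}\right)\right) = 816390 - \left(- \frac{2809764715974}{1333934242495} - \frac{\sqrt{1713653}}{2256910}\right) = 816390 + \left(\frac{2809764715974}{1333934242495} + \frac{\sqrt{1713653}}{2256910}\right) = \frac{1089013385995209024}{1333934242495} + \frac{\sqrt{1713653}}{2256910}$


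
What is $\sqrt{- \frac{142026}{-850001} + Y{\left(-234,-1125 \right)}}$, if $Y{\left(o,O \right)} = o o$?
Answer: $\frac{\sqrt{39561423807496782}}{850001} \approx 234.0$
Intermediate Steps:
$Y{\left(o,O \right)} = o^{2}$
$\sqrt{- \frac{142026}{-850001} + Y{\left(-234,-1125 \right)}} = \sqrt{- \frac{142026}{-850001} + \left(-234\right)^{2}} = \sqrt{\left(-142026\right) \left(- \frac{1}{850001}\right) + 54756} = \sqrt{\frac{142026}{850001} + 54756} = \sqrt{\frac{46542796782}{850001}} = \frac{\sqrt{39561423807496782}}{850001}$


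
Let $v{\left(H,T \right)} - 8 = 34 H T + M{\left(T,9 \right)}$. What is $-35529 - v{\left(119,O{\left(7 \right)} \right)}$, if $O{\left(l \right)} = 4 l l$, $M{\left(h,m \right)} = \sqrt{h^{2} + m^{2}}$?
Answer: $-828553 - \sqrt{38497} \approx -8.2875 \cdot 10^{5}$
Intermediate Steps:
$O{\left(l \right)} = 4 l^{2}$
$v{\left(H,T \right)} = 8 + \sqrt{81 + T^{2}} + 34 H T$ ($v{\left(H,T \right)} = 8 + \left(34 H T + \sqrt{T^{2} + 9^{2}}\right) = 8 + \left(34 H T + \sqrt{T^{2} + 81}\right) = 8 + \left(34 H T + \sqrt{81 + T^{2}}\right) = 8 + \left(\sqrt{81 + T^{2}} + 34 H T\right) = 8 + \sqrt{81 + T^{2}} + 34 H T$)
$-35529 - v{\left(119,O{\left(7 \right)} \right)} = -35529 - \left(8 + \sqrt{81 + \left(4 \cdot 7^{2}\right)^{2}} + 34 \cdot 119 \cdot 4 \cdot 7^{2}\right) = -35529 - \left(8 + \sqrt{81 + \left(4 \cdot 49\right)^{2}} + 34 \cdot 119 \cdot 4 \cdot 49\right) = -35529 - \left(8 + \sqrt{81 + 196^{2}} + 34 \cdot 119 \cdot 196\right) = -35529 - \left(8 + \sqrt{81 + 38416} + 793016\right) = -35529 - \left(8 + \sqrt{38497} + 793016\right) = -35529 - \left(793024 + \sqrt{38497}\right) = -828553 - \sqrt{38497}$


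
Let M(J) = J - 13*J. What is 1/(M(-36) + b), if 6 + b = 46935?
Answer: 1/47361 ≈ 2.1114e-5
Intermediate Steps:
b = 46929 (b = -6 + 46935 = 46929)
M(J) = -12*J
1/(M(-36) + b) = 1/(-12*(-36) + 46929) = 1/(432 + 46929) = 1/47361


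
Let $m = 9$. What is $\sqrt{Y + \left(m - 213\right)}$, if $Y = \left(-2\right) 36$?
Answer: $2 i \sqrt{69} \approx 16.613 i$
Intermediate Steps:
$Y = -72$
$\sqrt{Y + \left(m - 213\right)} = \sqrt{-72 + \left(9 - 213\right)} = \sqrt{-72 - 204} = \sqrt{-276} = 2 i \sqrt{69}$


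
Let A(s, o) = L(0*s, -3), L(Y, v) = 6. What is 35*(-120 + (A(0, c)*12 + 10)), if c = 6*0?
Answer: -1330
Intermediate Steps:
c = 0
A(s, o) = 6
35*(-120 + (A(0, c)*12 + 10)) = 35*(-120 + (6*12 + 10)) = 35*(-120 + (72 + 10)) = 35*(-120 + 82) = 35*(-38) = -1330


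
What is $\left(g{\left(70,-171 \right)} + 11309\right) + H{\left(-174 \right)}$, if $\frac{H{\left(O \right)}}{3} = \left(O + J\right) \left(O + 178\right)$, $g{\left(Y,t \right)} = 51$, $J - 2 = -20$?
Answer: $9056$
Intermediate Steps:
$J = -18$ ($J = 2 - 20 = -18$)
$H{\left(O \right)} = 3 \left(-18 + O\right) \left(178 + O\right)$ ($H{\left(O \right)} = 3 \left(O - 18\right) \left(O + 178\right) = 3 \left(-18 + O\right) \left(178 + O\right)$)
$\left(g{\left(70,-171 \right)} + 11309\right) + H{\left(-174 \right)} = \left(51 + 11309\right) + \left(-9612 + 3 \left(-174\right)^{2} + 480 \left(-174\right)\right) = 11360 - 2304 = 9056$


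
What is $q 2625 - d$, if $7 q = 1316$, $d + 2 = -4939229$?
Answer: $5432731$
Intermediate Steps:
$d = -4939231$ ($d = -2 - 4939229 = -4939231$)
$q = 188$ ($q = \frac{1}{7} \cdot 1316 = 188$)
$q 2625 - d = 188 \cdot 2625 - -4939231 = 493500 + 4939231 = 5432731$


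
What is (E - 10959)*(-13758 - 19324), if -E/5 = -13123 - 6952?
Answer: -2958060112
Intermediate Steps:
E = 100375 (E = -5*(-13123 - 6952) = -5*(-20075) = 100375)
(E - 10959)*(-13758 - 19324) = (100375 - 10959)*(-13758 - 19324) = 89416*(-33082) = -2958060112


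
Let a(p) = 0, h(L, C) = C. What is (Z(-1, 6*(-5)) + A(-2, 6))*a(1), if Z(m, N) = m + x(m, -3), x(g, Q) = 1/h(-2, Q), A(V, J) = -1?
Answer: 0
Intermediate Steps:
x(g, Q) = 1/Q
Z(m, N) = -1/3 + m (Z(m, N) = m + 1/(-3) = m - 1/3 = -1/3 + m)
(Z(-1, 6*(-5)) + A(-2, 6))*a(1) = ((-1/3 - 1) - 1)*0 = (-4/3 - 1)*0 = -7/3*0 = 0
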